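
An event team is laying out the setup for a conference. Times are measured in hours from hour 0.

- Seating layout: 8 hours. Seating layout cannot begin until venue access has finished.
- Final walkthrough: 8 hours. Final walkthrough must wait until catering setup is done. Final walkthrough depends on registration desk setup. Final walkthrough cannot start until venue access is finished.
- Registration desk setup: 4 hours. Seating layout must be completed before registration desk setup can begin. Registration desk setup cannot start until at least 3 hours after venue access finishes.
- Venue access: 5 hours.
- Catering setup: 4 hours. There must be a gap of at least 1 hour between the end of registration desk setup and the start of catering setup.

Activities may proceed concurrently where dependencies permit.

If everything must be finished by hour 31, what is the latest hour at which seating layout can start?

Final walkthrough must finish by hour 31; it takes 8 hours, so it must start by 31 − 8 = hour 23.
Catering setup must finish before final walkthrough (must start by hour 23). With a 4-hour duration, catering setup must start by 23 − 4 = hour 19.
Registration desk setup has several dependents: catering setup (must start by hour 19, minus 1-hour gap → hour 18); final walkthrough (must start by hour 23). The earliest of those limits is hour 18, so registration desk setup must start by 18 − 4 = hour 14.
Since registration desk setup (must start by hour 14) depends on it, seating layout must finish by hour 14. Backing off its 8-hour duration gives a latest start of hour 6.

6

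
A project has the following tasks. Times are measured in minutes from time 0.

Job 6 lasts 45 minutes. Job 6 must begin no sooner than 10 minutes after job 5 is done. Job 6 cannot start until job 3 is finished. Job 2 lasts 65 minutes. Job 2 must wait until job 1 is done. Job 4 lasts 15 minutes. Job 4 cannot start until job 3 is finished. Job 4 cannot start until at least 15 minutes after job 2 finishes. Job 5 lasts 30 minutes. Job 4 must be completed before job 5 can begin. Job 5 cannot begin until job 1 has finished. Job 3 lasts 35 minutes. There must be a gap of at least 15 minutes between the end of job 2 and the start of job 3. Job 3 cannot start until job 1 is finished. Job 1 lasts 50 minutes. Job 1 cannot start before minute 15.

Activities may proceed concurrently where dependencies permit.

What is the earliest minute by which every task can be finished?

280

Job 1 cannot begin until its own release at minute 15. It runs from minute 15 to 15 + 50 = minute 65.
After job 1 (finishes minute 65), job 2 can start at minute 65 and finishes at minute 130.
Job 3 cannot start until job 2 (finishes minute 130, plus 15-minute gap → minute 145); job 1 (finishes minute 65). The controlling bound is minute 145, so job 3 finishes at 145 + 35 = minute 180.
For job 4: job 3 (finishes minute 180); job 2 (finishes minute 130, plus 15-minute gap → minute 145). Taking the maximum gives a start of minute 180, and it finishes at 180 + 15 = minute 195.
Job 5 cannot start until job 4 (finishes minute 195); job 1 (finishes minute 65). The controlling bound is minute 195, so job 5 finishes at 195 + 30 = minute 225.
Job 6 cannot start until job 5 (finishes minute 225, plus 10-minute gap → minute 235); job 3 (finishes minute 180). The controlling bound is minute 235, so job 6 finishes at 235 + 45 = minute 280.
All tasks are finished once the last one completes. Finish times: Job 1 at 65, Job 2 at 130, Job 3 at 180, Job 4 at 195, Job 5 at 225, Job 6 at 280. The latest is minute 280.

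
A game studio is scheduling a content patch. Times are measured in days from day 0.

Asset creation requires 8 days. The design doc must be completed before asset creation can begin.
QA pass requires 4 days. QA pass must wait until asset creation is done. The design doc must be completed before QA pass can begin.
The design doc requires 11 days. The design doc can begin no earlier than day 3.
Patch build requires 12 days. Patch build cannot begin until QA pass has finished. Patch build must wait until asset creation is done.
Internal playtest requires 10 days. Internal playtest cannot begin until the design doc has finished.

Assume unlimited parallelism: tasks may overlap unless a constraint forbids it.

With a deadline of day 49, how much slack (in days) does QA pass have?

The design doc cannot begin until its own release at day 3. It runs from day 3 to 3 + 11 = day 14.
Asset creation cannot begin until the design doc (finishes day 14). It runs from day 14 to 14 + 8 = day 22.
For QA pass: asset creation (finishes day 22); the design doc (finishes day 14). Taking the maximum gives a start of day 22, and it finishes at 22 + 4 = day 26.

Working backward from the deadline:
Nothing follows patch build; the deadline of day 49 is its only limit. It must start by 49 − 12 = day 37.
QA pass has to be done before patch build (must start by day 37). That means finishing by day 37, i.e. starting by 37 − 4 = day 33.
So QA pass can start as early as day 22 and as late as day 33, giving 33 − 22 = 11 days of slack.

11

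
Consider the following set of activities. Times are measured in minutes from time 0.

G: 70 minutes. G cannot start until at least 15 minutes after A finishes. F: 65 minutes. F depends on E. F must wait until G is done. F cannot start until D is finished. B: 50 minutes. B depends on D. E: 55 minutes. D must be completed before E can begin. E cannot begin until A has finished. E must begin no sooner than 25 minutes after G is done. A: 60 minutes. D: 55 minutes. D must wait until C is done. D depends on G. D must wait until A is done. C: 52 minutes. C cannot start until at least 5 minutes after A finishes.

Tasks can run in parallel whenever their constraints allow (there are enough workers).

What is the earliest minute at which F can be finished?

320

A can start immediately at minute 0; it finishes at minute 60.
G waits on A (finishes minute 60, plus 15-minute gap → minute 75), so it starts at minute 75 and finishes at 75 + 70 = minute 145.
After A (finishes minute 60, plus 5-minute gap → minute 65), C can start at minute 65 and finishes at minute 117.
D needs all of C (finishes minute 117); G (finishes minute 145); A (finishes minute 60). That puts its earliest start at minute 145; it finishes at 145 + 55 = minute 200.
E cannot start until D (finishes minute 200); A (finishes minute 60); G (finishes minute 145, plus 25-minute gap → minute 170). The controlling bound is minute 200, so E finishes at 200 + 55 = minute 255.
F has to wait for E (finishes minute 255); G (finishes minute 145); D (finishes minute 200). The latest of these is minute 255, so F runs minute 255 to 255 + 65 = minute 320.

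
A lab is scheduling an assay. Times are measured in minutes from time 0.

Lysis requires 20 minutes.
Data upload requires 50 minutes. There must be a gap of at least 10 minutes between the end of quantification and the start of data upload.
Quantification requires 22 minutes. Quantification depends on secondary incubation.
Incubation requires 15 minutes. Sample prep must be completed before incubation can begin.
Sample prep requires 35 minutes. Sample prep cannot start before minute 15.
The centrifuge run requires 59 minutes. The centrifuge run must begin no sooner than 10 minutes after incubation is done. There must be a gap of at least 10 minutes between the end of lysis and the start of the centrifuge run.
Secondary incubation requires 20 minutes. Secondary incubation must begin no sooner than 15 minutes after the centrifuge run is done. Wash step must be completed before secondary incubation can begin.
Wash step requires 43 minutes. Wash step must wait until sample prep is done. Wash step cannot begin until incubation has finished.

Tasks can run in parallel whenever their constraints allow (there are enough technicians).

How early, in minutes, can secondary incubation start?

Nothing blocks lysis, so it runs from minute 0 to minute 20.
Sample prep cannot begin until its own release at minute 15. It runs from minute 15 to 15 + 35 = minute 50.
Incubation cannot begin until sample prep (finishes minute 50). It runs from minute 50 to 50 + 15 = minute 65.
Wash step has to wait for sample prep (finishes minute 50); incubation (finishes minute 65). The latest of these is minute 65, so wash step runs minute 65 to 65 + 43 = minute 108.
The centrifuge run has to wait for incubation (finishes minute 65, plus 10-minute gap → minute 75); lysis (finishes minute 20, plus 10-minute gap → minute 30). The latest of these is minute 75, so the centrifuge run runs minute 75 to 75 + 59 = minute 134.
Secondary incubation waits on the centrifuge run (finishes minute 134, plus 15-minute gap → minute 149); wash step (finishes minute 108). The latest of these is minute 149, which is the earliest secondary incubation can start.

149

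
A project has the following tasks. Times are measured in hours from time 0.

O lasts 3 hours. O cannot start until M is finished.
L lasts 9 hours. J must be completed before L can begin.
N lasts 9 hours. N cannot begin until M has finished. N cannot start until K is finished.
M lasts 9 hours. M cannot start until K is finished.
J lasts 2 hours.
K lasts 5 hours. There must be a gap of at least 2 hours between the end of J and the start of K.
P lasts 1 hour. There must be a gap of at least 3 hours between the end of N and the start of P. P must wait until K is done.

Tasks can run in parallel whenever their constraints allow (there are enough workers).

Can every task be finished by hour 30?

No

J can start immediately at hour 0; it finishes at hour 2.
L cannot begin until J (finishes hour 2). It runs from hour 2 to 2 + 9 = hour 11.
After J (finishes hour 2, plus 2-hour gap → hour 4), K can start at hour 4 and finishes at hour 9.
M cannot begin until K (finishes hour 9). It runs from hour 9 to 9 + 9 = hour 18.
After M (finishes hour 18), O can start at hour 18 and finishes at hour 21.
For N: M (finishes hour 18); K (finishes hour 9). Taking the maximum gives a start of hour 18, and it finishes at 18 + 9 = hour 27.
For P: N (finishes hour 27, plus 3-hour gap → hour 30); K (finishes hour 9). Taking the maximum gives a start of hour 30, and it finishes at 30 + 1 = hour 31.
The earliest everything can be done is hour 31, which is after the deadline of 30, so it is not possible.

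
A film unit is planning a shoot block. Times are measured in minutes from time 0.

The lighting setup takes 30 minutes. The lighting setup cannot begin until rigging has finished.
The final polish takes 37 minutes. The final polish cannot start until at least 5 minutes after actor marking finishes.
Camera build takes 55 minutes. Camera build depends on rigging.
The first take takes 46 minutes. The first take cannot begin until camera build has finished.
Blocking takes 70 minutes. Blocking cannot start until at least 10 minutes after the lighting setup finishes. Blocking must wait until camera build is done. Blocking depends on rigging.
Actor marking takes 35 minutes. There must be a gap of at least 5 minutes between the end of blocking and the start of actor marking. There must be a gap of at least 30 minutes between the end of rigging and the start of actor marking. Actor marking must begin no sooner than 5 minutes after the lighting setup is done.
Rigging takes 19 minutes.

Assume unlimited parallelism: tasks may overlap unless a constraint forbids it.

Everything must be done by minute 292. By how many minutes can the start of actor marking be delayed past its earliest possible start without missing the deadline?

Rigging has no prerequisites, so it starts at minute 0 and finishes at minute 19.
Camera build cannot begin until rigging (finishes minute 19). It runs from minute 19 to 19 + 55 = minute 74.
The lighting setup waits on rigging (finishes minute 19), so it starts at minute 19 and finishes at 19 + 30 = minute 49.
For blocking: the lighting setup (finishes minute 49, plus 10-minute gap → minute 59); camera build (finishes minute 74); rigging (finishes minute 19). Taking the maximum gives a start of minute 74, and it finishes at 74 + 70 = minute 144.
Actor marking has to wait for blocking (finishes minute 144, plus 5-minute gap → minute 149); rigging (finishes minute 19, plus 30-minute gap → minute 49); the lighting setup (finishes minute 49, plus 5-minute gap → minute 54). The latest of these is minute 149, so actor marking runs minute 149 to 149 + 35 = minute 184.

Working backward from the deadline:
To finish by minute 292, the final polish (duration 37) must start no later than minute 255.
Actor marking has to be done before the final polish (must start by minute 255, minus 5-minute gap → minute 250). That means finishing by minute 250, i.e. starting by 250 − 35 = minute 215.
So actor marking can start as early as minute 149 and as late as minute 215, giving 215 − 149 = 66 minutes of slack.

66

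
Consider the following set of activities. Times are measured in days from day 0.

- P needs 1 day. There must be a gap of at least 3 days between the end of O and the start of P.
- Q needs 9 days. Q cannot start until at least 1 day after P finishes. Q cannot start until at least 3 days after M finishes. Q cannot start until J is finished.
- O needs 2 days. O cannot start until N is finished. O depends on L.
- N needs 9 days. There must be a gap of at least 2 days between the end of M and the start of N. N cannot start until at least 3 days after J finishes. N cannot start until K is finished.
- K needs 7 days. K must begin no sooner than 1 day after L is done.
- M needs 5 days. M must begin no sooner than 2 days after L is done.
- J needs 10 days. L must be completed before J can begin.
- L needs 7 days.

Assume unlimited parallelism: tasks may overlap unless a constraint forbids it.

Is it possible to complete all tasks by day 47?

Yes

L can start immediately at day 0; it finishes at day 7.
M cannot begin until L (finishes day 7, plus 2-day gap → day 9). It runs from day 9 to 9 + 5 = day 14.
After L (finishes day 7, plus 1-day gap → day 8), K can start at day 8 and finishes at day 15.
J cannot begin until L (finishes day 7). It runs from day 7 to 7 + 10 = day 17.
For N: M (finishes day 14, plus 2-day gap → day 16); J (finishes day 17, plus 3-day gap → day 20); K (finishes day 15). Taking the maximum gives a start of day 20, and it finishes at 20 + 9 = day 29.
O cannot start until N (finishes day 29); L (finishes day 7). The controlling bound is day 29, so O finishes at 29 + 2 = day 31.
P waits on O (finishes day 31, plus 3-day gap → day 34), so it starts at day 34 and finishes at 34 + 1 = day 35.
Q cannot start until P (finishes day 35, plus 1-day gap → day 36); M (finishes day 14, plus 3-day gap → day 17); J (finishes day 17). The controlling bound is day 36, so Q finishes at 36 + 9 = day 45.
Every task is finished by day 45, which is no later than the deadline of 47, so the schedule is feasible.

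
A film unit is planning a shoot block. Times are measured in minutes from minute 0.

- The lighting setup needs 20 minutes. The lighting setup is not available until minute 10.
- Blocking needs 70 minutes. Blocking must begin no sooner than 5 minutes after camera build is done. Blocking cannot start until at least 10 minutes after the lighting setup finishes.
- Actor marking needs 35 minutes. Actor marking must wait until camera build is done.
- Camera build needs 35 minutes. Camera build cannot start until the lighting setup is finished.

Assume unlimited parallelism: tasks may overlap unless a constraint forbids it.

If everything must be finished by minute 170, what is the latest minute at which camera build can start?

To finish by minute 170, blocking (duration 70) must start no later than minute 100.
Nothing follows actor marking; the deadline of minute 170 is its only limit. It must start by 170 − 35 = minute 135.
For camera build: blocking (must start by minute 100, minus 5-minute gap → minute 95); actor marking (must start by minute 135). The most restrictive is minute 95; with a 35-minute duration, camera build must start by minute 60.

60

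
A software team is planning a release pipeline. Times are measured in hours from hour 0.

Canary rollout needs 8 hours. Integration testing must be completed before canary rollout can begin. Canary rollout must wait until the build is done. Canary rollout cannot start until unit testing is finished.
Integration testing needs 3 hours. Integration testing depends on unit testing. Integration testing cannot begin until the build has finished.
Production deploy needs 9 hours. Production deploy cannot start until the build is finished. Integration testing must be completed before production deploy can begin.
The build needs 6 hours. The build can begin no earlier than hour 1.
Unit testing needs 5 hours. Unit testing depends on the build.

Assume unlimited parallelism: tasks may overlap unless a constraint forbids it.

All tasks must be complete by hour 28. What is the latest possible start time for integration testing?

16

Nothing follows canary rollout; the deadline of hour 28 is its only limit. It must start by 28 − 8 = hour 20.
Production deploy has no dependents, so it just needs to finish by hour 28. Starting by 28 − 9 = hour 19 achieves that.
Integration testing feeds canary rollout (must start by hour 20); production deploy (must start by hour 19). Taking the minimum, integration testing must finish by hour 19 and start by 19 − 3 = hour 16.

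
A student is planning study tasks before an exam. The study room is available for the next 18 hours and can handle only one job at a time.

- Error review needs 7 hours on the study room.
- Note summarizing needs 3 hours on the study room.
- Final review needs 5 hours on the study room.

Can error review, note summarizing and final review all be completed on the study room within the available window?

Running back to back, the jobs need 7 + 3 + 5 = 15 hours on the study room.
Since 15 ≤ 18, they fit within the window.

Yes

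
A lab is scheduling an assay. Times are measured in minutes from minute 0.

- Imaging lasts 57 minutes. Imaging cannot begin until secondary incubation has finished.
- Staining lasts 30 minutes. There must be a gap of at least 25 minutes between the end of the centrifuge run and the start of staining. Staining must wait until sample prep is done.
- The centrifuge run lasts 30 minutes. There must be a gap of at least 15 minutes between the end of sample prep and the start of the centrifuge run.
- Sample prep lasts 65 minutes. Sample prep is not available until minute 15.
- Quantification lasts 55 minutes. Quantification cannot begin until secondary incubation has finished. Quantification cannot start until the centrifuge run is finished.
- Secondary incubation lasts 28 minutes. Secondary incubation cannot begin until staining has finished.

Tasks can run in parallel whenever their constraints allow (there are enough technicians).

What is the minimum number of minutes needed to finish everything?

265

Sample prep waits on its own release at minute 15, so it starts at minute 15 and finishes at 15 + 65 = minute 80.
The centrifuge run cannot begin until sample prep (finishes minute 80, plus 15-minute gap → minute 95). It runs from minute 95 to 95 + 30 = minute 125.
For staining: the centrifuge run (finishes minute 125, plus 25-minute gap → minute 150); sample prep (finishes minute 80). Taking the maximum gives a start of minute 150, and it finishes at 150 + 30 = minute 180.
Secondary incubation cannot begin until staining (finishes minute 180). It runs from minute 180 to 180 + 28 = minute 208.
Quantification cannot start until secondary incubation (finishes minute 208); the centrifuge run (finishes minute 125). The controlling bound is minute 208, so quantification finishes at 208 + 55 = minute 263.
After secondary incubation (finishes minute 208), imaging can start at minute 208 and finishes at minute 265.
All tasks are finished once the last one completes. Finish times: Sample prep at 80, The centrifuge run at 125, Staining at 180, Secondary incubation at 208, Imaging at 265, Quantification at 263. The latest is minute 265.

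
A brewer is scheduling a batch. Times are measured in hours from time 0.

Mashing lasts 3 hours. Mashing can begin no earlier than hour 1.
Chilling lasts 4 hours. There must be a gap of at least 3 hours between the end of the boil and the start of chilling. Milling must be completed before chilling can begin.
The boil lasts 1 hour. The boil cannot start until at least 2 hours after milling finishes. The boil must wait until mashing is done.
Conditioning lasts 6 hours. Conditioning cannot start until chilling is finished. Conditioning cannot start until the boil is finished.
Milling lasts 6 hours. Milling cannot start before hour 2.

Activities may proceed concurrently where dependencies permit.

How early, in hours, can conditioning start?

Mashing cannot begin until its own release at hour 1. It runs from hour 1 to 1 + 3 = hour 4.
Milling cannot begin until its own release at hour 2. It runs from hour 2 to 2 + 6 = hour 8.
The boil cannot start until milling (finishes hour 8, plus 2-hour gap → hour 10); mashing (finishes hour 4). The controlling bound is hour 10, so the boil finishes at 10 + 1 = hour 11.
Chilling has to wait for the boil (finishes hour 11, plus 3-hour gap → hour 14); milling (finishes hour 8). The latest of these is hour 14, so chilling runs hour 14 to 14 + 4 = hour 18.
Conditioning waits on chilling (finishes hour 18); the boil (finishes hour 11). The latest of these is hour 18, which is the earliest conditioning can start.

18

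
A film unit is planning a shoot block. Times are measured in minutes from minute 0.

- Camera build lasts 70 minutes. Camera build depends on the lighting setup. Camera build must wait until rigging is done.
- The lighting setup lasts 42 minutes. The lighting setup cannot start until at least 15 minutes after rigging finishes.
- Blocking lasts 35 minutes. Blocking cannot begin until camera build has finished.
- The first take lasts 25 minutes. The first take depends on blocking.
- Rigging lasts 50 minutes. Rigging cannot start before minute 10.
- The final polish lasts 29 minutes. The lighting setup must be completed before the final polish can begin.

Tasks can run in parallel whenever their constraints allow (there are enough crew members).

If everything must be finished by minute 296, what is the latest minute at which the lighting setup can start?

To finish by minute 296, the first take (duration 25) must start no later than minute 271.
Blocking feeds into the first take (must start by minute 271); so blocking must finish by minute 271 and therefore start by minute 236.
Camera build feeds into blocking (must start by minute 236); so camera build must finish by minute 236 and therefore start by minute 166.
The final polish must finish by minute 296; it takes 29 minutes, so it must start by 296 − 29 = minute 267.
For the lighting setup: camera build (must start by minute 166); the final polish (must start by minute 267). The most restrictive is minute 166; with a 42-minute duration, the lighting setup must start by minute 124.

124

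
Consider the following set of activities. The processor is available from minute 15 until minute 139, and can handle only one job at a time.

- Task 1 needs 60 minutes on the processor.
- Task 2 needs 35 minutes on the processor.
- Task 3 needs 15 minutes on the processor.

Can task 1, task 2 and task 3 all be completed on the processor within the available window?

The processor window is 139 − 15 = 124 minutes.
Running back to back, the jobs need 60 + 35 + 15 = 110 minutes on the processor.
Since 110 ≤ 124, they fit within the window.

Yes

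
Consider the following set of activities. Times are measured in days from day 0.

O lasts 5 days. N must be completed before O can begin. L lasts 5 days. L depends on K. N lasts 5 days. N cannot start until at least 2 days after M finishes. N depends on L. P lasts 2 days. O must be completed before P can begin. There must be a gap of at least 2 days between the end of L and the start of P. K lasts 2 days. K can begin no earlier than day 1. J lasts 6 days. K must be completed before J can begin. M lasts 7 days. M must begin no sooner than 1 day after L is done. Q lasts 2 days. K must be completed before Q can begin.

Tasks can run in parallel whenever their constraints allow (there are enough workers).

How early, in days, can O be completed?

K waits on its own release at day 1, so it starts at day 1 and finishes at 1 + 2 = day 3.
After K (finishes day 3), L can start at day 3 and finishes at day 8.
After L (finishes day 8, plus 1-day gap → day 9), M can start at day 9 and finishes at day 16.
N needs all of M (finishes day 16, plus 2-day gap → day 18); L (finishes day 8). That puts its earliest start at day 18; it finishes at 18 + 5 = day 23.
O waits on N (finishes day 23), so it starts at day 23 and finishes at 23 + 5 = day 28.

28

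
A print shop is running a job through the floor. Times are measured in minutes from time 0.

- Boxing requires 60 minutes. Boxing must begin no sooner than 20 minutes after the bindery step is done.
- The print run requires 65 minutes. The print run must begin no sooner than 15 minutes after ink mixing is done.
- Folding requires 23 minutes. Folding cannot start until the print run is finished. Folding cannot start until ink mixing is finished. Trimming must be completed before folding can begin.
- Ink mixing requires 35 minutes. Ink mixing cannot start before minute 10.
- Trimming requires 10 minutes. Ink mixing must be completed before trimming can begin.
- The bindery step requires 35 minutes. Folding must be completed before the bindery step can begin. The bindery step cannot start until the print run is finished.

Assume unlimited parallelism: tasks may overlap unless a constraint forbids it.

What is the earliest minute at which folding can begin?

Ink mixing cannot begin until its own release at minute 10. It runs from minute 10 to 10 + 35 = minute 45.
Trimming waits on ink mixing (finishes minute 45), so it starts at minute 45 and finishes at 45 + 10 = minute 55.
The print run waits on ink mixing (finishes minute 45, plus 15-minute gap → minute 60), so it starts at minute 60 and finishes at 60 + 65 = minute 125.
Folding waits on the print run (finishes minute 125); ink mixing (finishes minute 45); trimming (finishes minute 55). The latest of these is minute 125, which is the earliest folding can start.

125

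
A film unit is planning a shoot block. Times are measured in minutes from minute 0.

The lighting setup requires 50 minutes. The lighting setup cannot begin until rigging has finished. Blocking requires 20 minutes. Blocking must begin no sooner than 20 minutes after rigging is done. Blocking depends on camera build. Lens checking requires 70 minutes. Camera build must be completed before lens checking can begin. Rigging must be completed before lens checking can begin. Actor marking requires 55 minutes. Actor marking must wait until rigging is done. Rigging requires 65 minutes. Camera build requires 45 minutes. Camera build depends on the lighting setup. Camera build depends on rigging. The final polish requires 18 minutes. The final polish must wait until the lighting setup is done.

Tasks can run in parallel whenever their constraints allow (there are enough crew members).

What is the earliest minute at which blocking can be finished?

180

Rigging can start immediately at minute 0; it finishes at minute 65.
The lighting setup waits on rigging (finishes minute 65), so it starts at minute 65 and finishes at 65 + 50 = minute 115.
Camera build cannot start until the lighting setup (finishes minute 115); rigging (finishes minute 65). The controlling bound is minute 115, so camera build finishes at 115 + 45 = minute 160.
For blocking: rigging (finishes minute 65, plus 20-minute gap → minute 85); camera build (finishes minute 160). Taking the maximum gives a start of minute 160, and it finishes at 160 + 20 = minute 180.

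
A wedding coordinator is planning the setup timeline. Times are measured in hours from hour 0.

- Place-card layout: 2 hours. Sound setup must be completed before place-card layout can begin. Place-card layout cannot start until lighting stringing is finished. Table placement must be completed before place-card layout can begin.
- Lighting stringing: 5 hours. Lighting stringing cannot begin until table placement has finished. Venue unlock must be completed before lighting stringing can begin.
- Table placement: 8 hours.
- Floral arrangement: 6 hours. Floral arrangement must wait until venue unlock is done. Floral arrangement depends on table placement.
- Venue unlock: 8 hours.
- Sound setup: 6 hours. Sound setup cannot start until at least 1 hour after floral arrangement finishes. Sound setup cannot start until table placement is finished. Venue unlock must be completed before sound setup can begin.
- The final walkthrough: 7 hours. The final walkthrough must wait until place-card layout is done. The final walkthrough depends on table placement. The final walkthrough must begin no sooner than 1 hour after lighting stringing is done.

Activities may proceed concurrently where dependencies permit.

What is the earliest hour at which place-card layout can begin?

Table placement has no prerequisites, so it starts at hour 0 and finishes at hour 8.
Venue unlock has no prerequisites, so it starts at hour 0 and finishes at hour 8.
Lighting stringing cannot start until table placement (finishes hour 8); venue unlock (finishes hour 8). The controlling bound is hour 8, so lighting stringing finishes at 8 + 5 = hour 13.
Floral arrangement needs all of venue unlock (finishes hour 8); table placement (finishes hour 8). That puts its earliest start at hour 8; it finishes at 8 + 6 = hour 14.
For sound setup: floral arrangement (finishes hour 14, plus 1-hour gap → hour 15); table placement (finishes hour 8); venue unlock (finishes hour 8). Taking the maximum gives a start of hour 15, and it finishes at 15 + 6 = hour 21.
Place-card layout waits on sound setup (finishes hour 21); lighting stringing (finishes hour 13); table placement (finishes hour 8). The latest of these is hour 21, which is the earliest place-card layout can start.

21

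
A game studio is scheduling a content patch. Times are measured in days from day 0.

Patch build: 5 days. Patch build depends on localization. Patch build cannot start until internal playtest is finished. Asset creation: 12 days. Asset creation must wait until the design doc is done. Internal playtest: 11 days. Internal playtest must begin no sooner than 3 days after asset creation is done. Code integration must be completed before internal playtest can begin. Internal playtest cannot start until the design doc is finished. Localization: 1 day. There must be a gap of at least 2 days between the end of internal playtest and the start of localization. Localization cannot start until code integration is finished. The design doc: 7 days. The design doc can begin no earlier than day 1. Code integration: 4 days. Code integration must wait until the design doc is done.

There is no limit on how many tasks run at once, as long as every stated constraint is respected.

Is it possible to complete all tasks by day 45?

After its own release at day 1, the design doc can start at day 1 and finishes at day 8.
Code integration waits on the design doc (finishes day 8), so it starts at day 8 and finishes at 8 + 4 = day 12.
After the design doc (finishes day 8), asset creation can start at day 8 and finishes at day 20.
For internal playtest: asset creation (finishes day 20, plus 3-day gap → day 23); code integration (finishes day 12); the design doc (finishes day 8). Taking the maximum gives a start of day 23, and it finishes at 23 + 11 = day 34.
For localization: internal playtest (finishes day 34, plus 2-day gap → day 36); code integration (finishes day 12). Taking the maximum gives a start of day 36, and it finishes at 36 + 1 = day 37.
For patch build: localization (finishes day 37); internal playtest (finishes day 34). Taking the maximum gives a start of day 37, and it finishes at 37 + 5 = day 42.
Every task is finished by day 42, which is no later than the deadline of 45, so the schedule is feasible.

Yes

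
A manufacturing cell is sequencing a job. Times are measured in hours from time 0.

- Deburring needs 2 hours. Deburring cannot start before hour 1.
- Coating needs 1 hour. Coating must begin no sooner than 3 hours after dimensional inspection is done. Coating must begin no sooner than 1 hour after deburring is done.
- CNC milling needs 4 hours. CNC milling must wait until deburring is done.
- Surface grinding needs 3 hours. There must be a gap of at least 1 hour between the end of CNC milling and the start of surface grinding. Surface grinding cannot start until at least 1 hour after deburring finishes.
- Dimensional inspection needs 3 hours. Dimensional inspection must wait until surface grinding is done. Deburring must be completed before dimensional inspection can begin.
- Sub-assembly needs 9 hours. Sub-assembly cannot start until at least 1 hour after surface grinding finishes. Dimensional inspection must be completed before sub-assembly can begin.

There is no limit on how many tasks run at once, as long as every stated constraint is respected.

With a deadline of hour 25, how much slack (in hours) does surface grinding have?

After its own release at hour 1, deburring can start at hour 1 and finishes at hour 3.
CNC milling cannot begin until deburring (finishes hour 3). It runs from hour 3 to 3 + 4 = hour 7.
Surface grinding needs all of CNC milling (finishes hour 7, plus 1-hour gap → hour 8); deburring (finishes hour 3, plus 1-hour gap → hour 4). That puts its earliest start at hour 8; it finishes at 8 + 3 = hour 11.

Working backward from the deadline:
Nothing follows coating; the deadline of hour 25 is its only limit. It must start by 25 − 1 = hour 24.
Sub-assembly must finish by hour 25; it takes 9 hours, so it must start by 25 − 9 = hour 16.
Dimensional inspection has several dependents: coating (must start by hour 24, minus 3-hour gap → hour 21); sub-assembly (must start by hour 16). The earliest of those limits is hour 16, so dimensional inspection must start by 16 − 3 = hour 13.
Surface grinding has several dependents: dimensional inspection (must start by hour 13); sub-assembly (must start by hour 16, minus 1-hour gap → hour 15). The earliest of those limits is hour 13, so surface grinding must start by 13 − 3 = hour 10.
So surface grinding can start as early as hour 8 and as late as hour 10, giving 10 − 8 = 2 hours of slack.

2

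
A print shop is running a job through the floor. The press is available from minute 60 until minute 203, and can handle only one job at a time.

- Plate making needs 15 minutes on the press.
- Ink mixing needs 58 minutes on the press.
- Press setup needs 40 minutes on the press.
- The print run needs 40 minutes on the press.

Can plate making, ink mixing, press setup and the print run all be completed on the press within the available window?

No

The press window is 203 − 60 = 143 minutes.
Running back to back, the jobs need 15 + 58 + 40 + 40 = 153 minutes on the press.
Since 153 > 143, they cannot all fit.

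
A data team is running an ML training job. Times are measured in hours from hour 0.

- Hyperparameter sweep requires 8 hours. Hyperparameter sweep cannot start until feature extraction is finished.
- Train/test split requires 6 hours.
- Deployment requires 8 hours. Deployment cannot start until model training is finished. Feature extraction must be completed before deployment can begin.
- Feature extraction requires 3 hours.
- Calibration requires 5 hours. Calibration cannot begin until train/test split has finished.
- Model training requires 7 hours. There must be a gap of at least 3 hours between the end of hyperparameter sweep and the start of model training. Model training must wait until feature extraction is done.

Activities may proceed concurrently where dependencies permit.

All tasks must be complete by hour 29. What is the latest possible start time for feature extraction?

0

Deployment has no dependents, so it just needs to finish by hour 29. Starting by 29 − 8 = hour 21 achieves that.
Model training has to be done before deployment (must start by hour 21). That means finishing by hour 21, i.e. starting by 21 − 7 = hour 14.
Since model training (must start by hour 14, minus 3-hour gap → hour 11) depends on it, hyperparameter sweep must finish by hour 11. Backing off its 8-hour duration gives a latest start of hour 3.
For feature extraction: hyperparameter sweep (must start by hour 3); model training (must start by hour 14); deployment (must start by hour 21). The most restrictive is hour 3; with a 3-hour duration, feature extraction must start by hour 0.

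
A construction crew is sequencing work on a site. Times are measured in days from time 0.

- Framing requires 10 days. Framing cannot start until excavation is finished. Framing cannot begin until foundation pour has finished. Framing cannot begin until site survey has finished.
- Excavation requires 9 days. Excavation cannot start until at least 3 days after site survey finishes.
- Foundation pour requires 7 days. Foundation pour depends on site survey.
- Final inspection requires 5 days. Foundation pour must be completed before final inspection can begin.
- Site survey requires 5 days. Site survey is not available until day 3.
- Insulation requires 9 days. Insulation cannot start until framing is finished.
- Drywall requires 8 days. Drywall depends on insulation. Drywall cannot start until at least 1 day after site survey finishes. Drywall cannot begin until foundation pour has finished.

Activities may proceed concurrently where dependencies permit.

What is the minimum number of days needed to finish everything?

Site survey cannot begin until its own release at day 3. It runs from day 3 to 3 + 5 = day 8.
Foundation pour cannot begin until site survey (finishes day 8). It runs from day 8 to 8 + 7 = day 15.
Final inspection waits on foundation pour (finishes day 15), so it starts at day 15 and finishes at 15 + 5 = day 20.
Excavation waits on site survey (finishes day 8, plus 3-day gap → day 11), so it starts at day 11 and finishes at 11 + 9 = day 20.
Framing needs all of excavation (finishes day 20); foundation pour (finishes day 15); site survey (finishes day 8). That puts its earliest start at day 20; it finishes at 20 + 10 = day 30.
Insulation cannot begin until framing (finishes day 30). It runs from day 30 to 30 + 9 = day 39.
Drywall cannot start until insulation (finishes day 39); site survey (finishes day 8, plus 1-day gap → day 9); foundation pour (finishes day 15). The controlling bound is day 39, so drywall finishes at 39 + 8 = day 47.
All tasks are finished once the last one completes. Finish times: Site survey at 8, Excavation at 20, Foundation pour at 15, Framing at 30, Insulation at 39, Drywall at 47, Final inspection at 20. The latest is day 47.

47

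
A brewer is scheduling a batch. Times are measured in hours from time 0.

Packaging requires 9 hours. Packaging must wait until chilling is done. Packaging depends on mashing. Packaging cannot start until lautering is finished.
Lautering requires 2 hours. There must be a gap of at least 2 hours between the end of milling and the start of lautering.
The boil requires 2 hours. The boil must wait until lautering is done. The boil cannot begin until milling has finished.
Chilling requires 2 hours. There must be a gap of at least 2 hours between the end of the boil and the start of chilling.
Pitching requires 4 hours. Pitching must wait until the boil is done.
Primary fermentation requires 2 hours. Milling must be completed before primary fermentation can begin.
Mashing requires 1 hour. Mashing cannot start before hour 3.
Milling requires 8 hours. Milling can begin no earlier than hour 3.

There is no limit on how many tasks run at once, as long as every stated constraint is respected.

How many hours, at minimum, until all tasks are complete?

Mashing cannot begin until its own release at hour 3. It runs from hour 3 to 3 + 1 = hour 4.
Milling waits on its own release at hour 3, so it starts at hour 3 and finishes at 3 + 8 = hour 11.
Primary fermentation waits on milling (finishes hour 11), so it starts at hour 11 and finishes at 11 + 2 = hour 13.
Lautering waits on milling (finishes hour 11, plus 2-hour gap → hour 13), so it starts at hour 13 and finishes at 13 + 2 = hour 15.
The boil cannot start until lautering (finishes hour 15); milling (finishes hour 11). The controlling bound is hour 15, so the boil finishes at 15 + 2 = hour 17.
Pitching cannot begin until the boil (finishes hour 17). It runs from hour 17 to 17 + 4 = hour 21.
After the boil (finishes hour 17, plus 2-hour gap → hour 19), chilling can start at hour 19 and finishes at hour 21.
Packaging needs all of chilling (finishes hour 21); mashing (finishes hour 4); lautering (finishes hour 15). That puts its earliest start at hour 21; it finishes at 21 + 9 = hour 30.
All tasks are finished once the last one completes. Finish times: Milling at 11, Mashing at 4, Lautering at 15, The boil at 17, Chilling at 21, Pitching at 21, Primary fermentation at 13, Packaging at 30. The latest is hour 30.

30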